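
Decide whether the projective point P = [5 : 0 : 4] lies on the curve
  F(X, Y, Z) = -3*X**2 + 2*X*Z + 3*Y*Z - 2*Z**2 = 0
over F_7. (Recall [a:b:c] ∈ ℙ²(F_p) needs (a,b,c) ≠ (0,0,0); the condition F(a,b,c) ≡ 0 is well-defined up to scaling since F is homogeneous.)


F(5,0,4) ≡ 3 (mod 7); P is NOT on the curve.

Evaluate F(5, 0, 4) term-by-term (mod 7).
  -3*X**2 ↦ -3·25·1·1 = -75
  2*X*Z ↦ 2·5·1·4 = 40
  3*Y*Z ↦ 3·1·0·4 = 0
  -2*Z**2 ↦ -2·1·1·16 = -32
Sum: F(5, 0, 4) = (-75) + (40) + (0) + (-32) = -67.
Reducing mod 7: -67 ≡ 3 (mod 7).
Since F(a, b, c) ≡ 3 ≠ 0 (mod 7), P does NOT lie on the curve.


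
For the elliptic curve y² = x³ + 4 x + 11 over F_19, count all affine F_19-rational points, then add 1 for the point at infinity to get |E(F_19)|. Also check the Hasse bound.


Affine points = {(0, 7), (0, 12), (1, 4), (1, 15), (5, 2), (5, 17), (6, 2), (6, 17), (8, 2), (8, 17), (9, 4), (9, 15), (10, 5), (10, 14), (12, 1), (12, 18), (15, 8), (15, 11), (18, 5), (18, 14)}; affine count = 20; |E(F_19)| = 21.

Discriminant check: Δ ∝ 4a³ + 27b² = 4·4³ + 27·11² = 4·64 + 27·121 ≡ 8 (mod 19). Nonzero ⇒ E is nonsingular.
For each x ∈ F_19, compute rhs = x³ + 4·x + 11 mod 19, then count y ∈ F_19 with y² ≡ rhs.
  x = 0: rhs = 11, matching y values: 7, 12 (2 points).
  x = 1: rhs = 16, matching y values: 4, 15 (2 points).
  x = 2: rhs = 8, matching y values: none (0 points).
  x = 3: rhs = 12, matching y values: none (0 points).
  x = 4: rhs = 15, matching y values: none (0 points).
  x = 5: rhs = 4, matching y values: 2, 17 (2 points).
  x = 6: rhs = 4, matching y values: 2, 17 (2 points).
  x = 7: rhs = 2, matching y values: none (0 points).
  x = 8: rhs = 4, matching y values: 2, 17 (2 points).
  x = 9: rhs = 16, matching y values: 4, 15 (2 points).
  x = 10: rhs = 6, matching y values: 5, 14 (2 points).
  x = 11: rhs = 18, matching y values: none (0 points).
  x = 12: rhs = 1, matching y values: 1, 18 (2 points).
  x = 13: rhs = 18, matching y values: none (0 points).
  x = 14: rhs = 18, matching y values: none (0 points).
  x = 15: rhs = 7, matching y values: 8, 11 (2 points).
  x = 16: rhs = 10, matching y values: none (0 points).
  x = 17: rhs = 14, matching y values: none (0 points).
  x = 18: rhs = 6, matching y values: 5, 14 (2 points).
Total affine count: 20.
Full point count |E(F_19)| = 20 + 1 = 21.
Hasse bound: |21 − (19+1)| = |1| = 1 ≤ 2√19 ≈ 8.7178 ✓.


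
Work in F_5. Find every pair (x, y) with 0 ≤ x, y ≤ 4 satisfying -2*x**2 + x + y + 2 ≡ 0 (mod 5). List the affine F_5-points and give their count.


Affine F_5-points: {(0, 3), (1, 4), (2, 4), (3, 3), (4, 1)}; count = 5.

For each of the 25 pairs (x, y) ∈ F_5², evaluate f(x, y) mod 5. Record the zeros.
  x = 0: [0↦2, 1↦3, 2↦4, 3↦0, 4↦1]  zeros at y ∈ {3}
  x = 1: [0↦1, 1↦2, 2↦3, 3↦4, 4↦0]  zeros at y ∈ {4}
  x = 2: [0↦1, 1↦2, 2↦3, 3↦4, 4↦0]  zeros at y ∈ {4}
  x = 3: [0↦2, 1↦3, 2↦4, 3↦0, 4↦1]  zeros at y ∈ {3}
  x = 4: [0↦4, 1↦0, 2↦1, 3↦2, 4↦3]  zeros at y ∈ {1}
Collecting zeros: affine points = {(0, 3), (1, 4), (2, 4), (3, 3), (4, 1)}.
Total count |C(F_5)_aff| = 5.


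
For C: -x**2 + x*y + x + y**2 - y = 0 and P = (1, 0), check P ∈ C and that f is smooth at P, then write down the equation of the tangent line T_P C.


Tangent line at P: 1 - x = 0.

Step 1: f(1, 0) = 0, so P lies on C.
Step 2: partial derivatives
  f_x(x, y) = -2*x + y + 1, f_y(x, y) = x + 2*y - 1.
  f_x(P) = -1, f_y(P) = 0 (gradient nonzero, so P is smooth).
Step 3: tangent line at P: -1·(x − 1) + 0·(y − 0) = 0.
Expanding: 1 - x = 0.


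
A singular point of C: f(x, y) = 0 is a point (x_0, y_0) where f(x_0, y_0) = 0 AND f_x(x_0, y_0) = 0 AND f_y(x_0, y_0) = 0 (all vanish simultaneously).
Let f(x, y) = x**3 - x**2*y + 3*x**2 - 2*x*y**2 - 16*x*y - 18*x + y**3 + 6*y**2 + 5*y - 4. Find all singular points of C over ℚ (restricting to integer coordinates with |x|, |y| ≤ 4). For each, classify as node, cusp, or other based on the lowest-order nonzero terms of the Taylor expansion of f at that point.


Singular points: {(-2, -3)}; classification: cusp.

Compute partial derivatives:
  f_x = 3*x**2 - 2*x*y + 6*x - 2*y**2 - 16*y - 18.
  f_y = -x**2 - 4*x*y - 16*x + 3*y**2 + 12*y + 5.
Scan x_0 ∈ {−4, ..., 4}. For each x_0, f_y(x_0, y) is a polynomial in y; find its integer roots y ∈ {−4, ..., 4}, then test f_x and f at those candidates.
  x = -4: f_y(-4, y) = 3*y**2 + 28*y + 53; no integer root y with |y| ≤ 4.
  x = -3: f_y(-3, y) = 3*y**2 + 24*y + 44; no integer root y with |y| ≤ 4.
  x = -2: f_y(-2, y) = 3*y**2 + 20*y + 33; vanishes at y ∈ {-3}. (-2, -3): f_x = 0, f = 0 — SINGULAR.
  x = -1: f_y(-1, y) = 3*y**2 + 16*y + 20; vanishes at y ∈ {-2}. (-1, -2): f_x = -1 ≠ 0.
  x = 0: f_y(0, y) = 3*y**2 + 12*y + 5; no integer root y with |y| ≤ 4.
  x = 1: f_y(1, y) = 3*y**2 + 8*y - 12; no integer root y with |y| ≤ 4.
  x = 2: f_y(2, y) = 3*y**2 + 4*y - 31; no integer root y with |y| ≤ 4.
  x = 3: f_y(3, y) = 3*y**2 - 52; no integer root y with |y| ≤ 4.
  x = 4: f_y(4, y) = 3*y**2 - 4*y - 75; no integer root y with |y| ≤ 4.
Only singular point on the grid: (-2, -3).
Classify: substitute x = -2 + u, y = -3 + v and expand: f = u**3 - u**2*v - 2*u*v**2 + v**3 + v**2.
No constant or linear terms (consistent with a singular point). Quadratic part: v**2. Cubic part: u**3 - u**2*v - 2*u*v**2 + v**3.
The quadratic part v**2 is a perfect square, so there is a single (double) tangent line v = 0, i.e. y = -3. Restricting the cubic part to that line (v = 0) leaves u**3 ≠ 0, so f is not divisible by v and the branch is v² ≈ -u**3 to lowest order — this is a cusp.
Classification: cusp.


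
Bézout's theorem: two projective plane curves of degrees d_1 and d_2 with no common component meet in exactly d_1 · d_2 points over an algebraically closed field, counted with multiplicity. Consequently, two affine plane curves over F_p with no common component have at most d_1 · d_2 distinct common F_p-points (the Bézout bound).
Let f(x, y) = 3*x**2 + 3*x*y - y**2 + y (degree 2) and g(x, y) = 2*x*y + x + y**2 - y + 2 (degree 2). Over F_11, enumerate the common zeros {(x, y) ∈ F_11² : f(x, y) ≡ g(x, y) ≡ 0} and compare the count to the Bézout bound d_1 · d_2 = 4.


Common zeros: {(2, 5), (4, 5)}; count = 2; Bézout bound = 4.

deg(f) = 2, deg(g) = 2, so Bézout bound = 4.
Scan x ∈ F_11. For each x, list the y ∈ F_11 with f(x, y) ≡ 0 and those with g(x, y) ≡ 0 (mod 11); the common zeros in that column are the intersection.
  x = 0: f ≡ 0 at y ∈ {0, 1}; g ≡ 0 at y ∈ {5, 7}; common: ∅.
  x = 1: f ≡ 0 at y ∈ ∅; g ≡ 0 at y ∈ {5}; common: ∅.
  x = 2: f ≡ 0 at y ∈ {2, 5}; g ≡ 0 at y ∈ {3, 5}; common: {5}.
  x = 3: f ≡ 0 at y ∈ ∅; g ≡ 0 at y ∈ {1, 5}; common: ∅.
  x = 4: f ≡ 0 at y ∈ {5, 8}; g ≡ 0 at y ∈ {5, 10}; common: {5}.
  x = 5: f ≡ 0 at y ∈ ∅; g ≡ 0 at y ∈ {5, 8}; common: ∅.
  x = 6: f ≡ 0 at y ∈ {9, 10}; g ≡ 0 at y ∈ {5, 6}; common: ∅.
  x = 7: f ≡ 0 at y ∈ {2, 9}; g ≡ 0 at y ∈ {4, 5}; common: ∅.
  x = 8: f ≡ 0 at y ∈ ∅; g ≡ 0 at y ∈ {2, 5}; common: ∅.
  x = 9: f ≡ 0 at y ∈ ∅; g ≡ 0 at y ∈ {0, 5}; common: ∅.
  x = 10: f ≡ 0 at y ∈ {1, 8}; g ≡ 0 at y ∈ {5, 9}; common: ∅.
Collecting: common zeros = {(2, 5), (4, 5)}, so the count is 2.
Comparison with the Bézout bound: 2 ≤ 4 = deg(f)·deg(g), as expected for curves with no common component (the affine F_11-count falls short of the bound because intersections may lie at infinity, over extension fields, or carry multiplicity).


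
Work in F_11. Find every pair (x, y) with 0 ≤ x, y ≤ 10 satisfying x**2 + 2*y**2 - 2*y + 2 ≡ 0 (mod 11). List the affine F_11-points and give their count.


Affine F_11-points: {(2, 6), (3, 0), (3, 1), (4, 2), (4, 10), (7, 2), (7, 10), (8, 0), (8, 1), (9, 6)}; count = 10.

For each of the 121 pairs (x, y) ∈ F_11², evaluate f(x, y) mod 11. Record the zeros.
  x = 0: [0↦2, 1↦2, 2↦6, 3↦3, 4↦4, 5↦9, 6↦7, 7↦9, 8↦4, 9↦3, 10↦6]  zeros at y ∈ ∅
  x = 1: [0↦3, 1↦3, 2↦7, 3↦4, 4↦5, 5↦10, 6↦8, 7↦10, 8↦5, 9↦4, 10↦7]  zeros at y ∈ ∅
  x = 2: [0↦6, 1↦6, 2↦10, 3↦7, 4↦8, 5↦2, 6↦0, 7↦2, 8↦8, 9↦7, 10↦10]  zeros at y ∈ {6}
  x = 3: [0↦0, 1↦0, 2↦4, 3↦1, 4↦2, 5↦7, 6↦5, 7↦7, 8↦2, 9↦1, 10↦4]  zeros at y ∈ {0, 1}
  x = 4: [0↦7, 1↦7, 2↦0, 3↦8, 4↦9, 5↦3, 6↦1, 7↦3, 8↦9, 9↦8, 10↦0]  zeros at y ∈ {2, 10}
  x = 5: [0↦5, 1↦5, 2↦9, 3↦6, 4↦7, 5↦1, 6↦10, 7↦1, 8↦7, 9↦6, 10↦9]  zeros at y ∈ ∅
  x = 6: [0↦5, 1↦5, 2↦9, 3↦6, 4↦7, 5↦1, 6↦10, 7↦1, 8↦7, 9↦6, 10↦9]  zeros at y ∈ ∅
  x = 7: [0↦7, 1↦7, 2↦0, 3↦8, 4↦9, 5↦3, 6↦1, 7↦3, 8↦9, 9↦8, 10↦0]  zeros at y ∈ {2, 10}
  x = 8: [0↦0, 1↦0, 2↦4, 3↦1, 4↦2, 5↦7, 6↦5, 7↦7, 8↦2, 9↦1, 10↦4]  zeros at y ∈ {0, 1}
  x = 9: [0↦6, 1↦6, 2↦10, 3↦7, 4↦8, 5↦2, 6↦0, 7↦2, 8↦8, 9↦7, 10↦10]  zeros at y ∈ {6}
  x = 10: [0↦3, 1↦3, 2↦7, 3↦4, 4↦5, 5↦10, 6↦8, 7↦10, 8↦5, 9↦4, 10↦7]  zeros at y ∈ ∅
Collecting zeros: affine points = {(2, 6), (3, 0), (3, 1), (4, 2), (4, 10), (7, 2), (7, 10), (8, 0), (8, 1), (9, 6)}.
Total count |C(F_11)_aff| = 10.


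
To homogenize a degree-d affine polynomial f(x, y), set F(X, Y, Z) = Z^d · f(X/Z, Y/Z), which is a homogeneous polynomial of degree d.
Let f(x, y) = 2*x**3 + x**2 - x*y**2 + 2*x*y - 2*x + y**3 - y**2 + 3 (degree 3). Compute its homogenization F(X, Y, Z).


F(X, Y, Z) = 2*X**3 + X**2*Z - X*Y**2 + 2*X*Y*Z - 2*X*Z**2 + Y**3 - Y**2*Z + 3*Z**3

deg(f) = 3.
Substitute x = X/Z, y = Y/Z into f, then multiply by Z^3.
  monomial 2·x^3·y^0 ↦ 2·X^3·Y^0·Z^0.
  monomial 1·x^2·y^0 ↦ 1·X^2·Y^0·Z^1.
  monomial -1·x^1·y^2 ↦ -1·X^1·Y^2·Z^0.
  monomial 2·x^1·y^1 ↦ 2·X^1·Y^1·Z^1.
  monomial -2·x^1·y^0 ↦ -2·X^1·Y^0·Z^2.
  monomial 1·x^0·y^3 ↦ 1·X^0·Y^3·Z^0.
  monomial -1·x^0·y^2 ↦ -1·X^0·Y^2·Z^1.
  monomial 3·x^0·y^0 ↦ 3·X^0·Y^0·Z^3.
Collecting: F(X, Y, Z) = 2*X**3 + X**2*Z - X*Y**2 + 2*X*Y*Z - 2*X*Z**2 + Y**3 - Y**2*Z + 3*Z**3.


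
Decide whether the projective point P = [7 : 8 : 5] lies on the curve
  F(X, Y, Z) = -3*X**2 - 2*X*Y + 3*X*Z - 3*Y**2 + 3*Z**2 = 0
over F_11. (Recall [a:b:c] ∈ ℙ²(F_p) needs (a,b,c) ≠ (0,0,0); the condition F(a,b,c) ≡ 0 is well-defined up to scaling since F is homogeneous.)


F(7,8,5) ≡ 4 (mod 11); P is NOT on the curve.

Evaluate F(7, 8, 5) term-by-term (mod 11).
  -3*X**2 ↦ -3·49·1·1 = -147
  -2*X*Y ↦ -2·7·8·1 = -112
  3*X*Z ↦ 3·7·1·5 = 105
  -3*Y**2 ↦ -3·1·64·1 = -192
  3*Z**2 ↦ 3·1·1·25 = 75
Sum: F(7, 8, 5) = (-147) + (-112) + (105) + (-192) + (75) = -271.
Reducing mod 11: -271 ≡ 4 (mod 11).
Since F(a, b, c) ≡ 4 ≠ 0 (mod 11), P does NOT lie on the curve.


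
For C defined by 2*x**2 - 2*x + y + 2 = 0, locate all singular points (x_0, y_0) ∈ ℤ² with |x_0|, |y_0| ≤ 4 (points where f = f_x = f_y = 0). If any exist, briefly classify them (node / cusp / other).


No singular points in the scanned grid; C is smooth there.

Compute partial derivatives:
  f_x = 4*x - 2.
  f_y = 1.
f_y = 1 is a nonzero constant, so f_y never vanishes: no point (x, y) can satisfy f = f_x = f_y = 0. In particular no (x, y) ∈ {−4, ..., 4}² is singular; the curve is smooth.


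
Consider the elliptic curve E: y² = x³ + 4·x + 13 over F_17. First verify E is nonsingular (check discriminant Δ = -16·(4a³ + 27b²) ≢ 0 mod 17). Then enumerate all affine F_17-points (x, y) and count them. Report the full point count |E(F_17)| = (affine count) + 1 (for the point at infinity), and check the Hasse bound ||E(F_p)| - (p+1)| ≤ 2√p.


Affine points = {(0, 8), (0, 9), (1, 1), (1, 16), (3, 1), (3, 16), (4, 5), (4, 12), (6, 7), (6, 10), (8, 8), (8, 9), (9, 8), (9, 9), (10, 4), (10, 13), (12, 2), (12, 15), (13, 1), (13, 16), (14, 5), (14, 12), (16, 5), (16, 12)}; affine count = 24; |E(F_17)| = 25.

Discriminant check: Δ ∝ 4a³ + 27b² = 4·4³ + 27·13² = 4·64 + 27·169 ≡ 8 (mod 17). Nonzero ⇒ E is nonsingular.
For each x ∈ F_17, compute rhs = x³ + 4·x + 13 mod 17, then count y ∈ F_17 with y² ≡ rhs.
  x = 0: rhs = 13, matching y values: 8, 9 (2 points).
  x = 1: rhs = 1, matching y values: 1, 16 (2 points).
  x = 2: rhs = 12, matching y values: none (0 points).
  x = 3: rhs = 1, matching y values: 1, 16 (2 points).
  x = 4: rhs = 8, matching y values: 5, 12 (2 points).
  x = 5: rhs = 5, matching y values: none (0 points).
  x = 6: rhs = 15, matching y values: 7, 10 (2 points).
  x = 7: rhs = 10, matching y values: none (0 points).
  x = 8: rhs = 13, matching y values: 8, 9 (2 points).
  x = 9: rhs = 13, matching y values: 8, 9 (2 points).
  x = 10: rhs = 16, matching y values: 4, 13 (2 points).
  x = 11: rhs = 11, matching y values: none (0 points).
  x = 12: rhs = 4, matching y values: 2, 15 (2 points).
  x = 13: rhs = 1, matching y values: 1, 16 (2 points).
  x = 14: rhs = 8, matching y values: 5, 12 (2 points).
  x = 15: rhs = 14, matching y values: none (0 points).
  x = 16: rhs = 8, matching y values: 5, 12 (2 points).
Total affine count: 24.
Full point count |E(F_17)| = 24 + 1 = 25.
Hasse bound: |25 − (17+1)| = |7| = 7 ≤ 2√17 ≈ 8.2462 ✓.


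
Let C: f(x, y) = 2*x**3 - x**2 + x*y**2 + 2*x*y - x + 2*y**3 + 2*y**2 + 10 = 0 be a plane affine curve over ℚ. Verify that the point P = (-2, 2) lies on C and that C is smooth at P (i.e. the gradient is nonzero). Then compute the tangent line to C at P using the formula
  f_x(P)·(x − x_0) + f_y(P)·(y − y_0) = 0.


Tangent line at P: 35*x + 20*y + 30 = 0.

Step 1: f(-2, 2) = 0, so P lies on C.
Step 2: partial derivatives
  f_x(x, y) = 6*x**2 - 2*x + y**2 + 2*y - 1, f_y(x, y) = 2*x*y + 2*x + 6*y**2 + 4*y.
  f_x(P) = 35, f_y(P) = 20 (gradient nonzero, so P is smooth).
Step 3: tangent line at P: 35·(x − -2) + 20·(y − 2) = 0.
Expanding: 35*x + 20*y + 30 = 0.


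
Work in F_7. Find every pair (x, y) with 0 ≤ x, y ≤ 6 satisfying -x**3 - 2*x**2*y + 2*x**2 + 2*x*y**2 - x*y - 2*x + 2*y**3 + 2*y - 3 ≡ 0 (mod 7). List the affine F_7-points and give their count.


Affine F_7-points: {(0, 4), (0, 6), (2, 0), (3, 5), (4, 2), (4, 4), (5, 5)}; count = 7.

For each of the 49 pairs (x, y) ∈ F_7², evaluate f(x, y) mod 7. Record the zeros.
  x = 0: [0↦4, 1↦1, 2↦3, 3↦1, 4↦0, 5↦5, 6↦0]  zeros at y ∈ {4, 6}
  x = 1: [0↦3, 1↦6, 2↦4, 3↦2, 4↦5, 5↦4, 6↦4]  zeros at y ∈ ∅
  x = 2: [0↦0, 1↦5, 2↦2, 3↦3, 4↦6, 5↦2, 6↦3]  zeros at y ∈ {0}
  x = 3: [0↦3, 1↦6, 2↦5, 3↦5, 4↦4, 5↦0, 6↦5]  zeros at y ∈ {5}
  x = 4: [0↦6, 1↦3, 2↦0, 3↦2, 4↦0, 5↦6, 6↦4]  zeros at y ∈ {2, 4}
  x = 5: [0↦3, 1↦4, 2↦2, 3↦2, 4↦2, 5↦0, 6↦1]  zeros at y ∈ {5}
  x = 6: [0↦2, 1↦3, 2↦5, 3↦6, 4↦4, 5↦4, 6↦4]  zeros at y ∈ ∅
Collecting zeros: affine points = {(0, 4), (0, 6), (2, 0), (3, 5), (4, 2), (4, 4), (5, 5)}.
Total count |C(F_7)_aff| = 7.


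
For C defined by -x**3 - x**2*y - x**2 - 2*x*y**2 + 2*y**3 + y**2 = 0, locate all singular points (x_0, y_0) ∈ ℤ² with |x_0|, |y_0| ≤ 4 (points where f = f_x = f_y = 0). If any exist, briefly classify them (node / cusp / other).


Singular points: {(0, 0)}; classification: node.

Compute partial derivatives:
  f_x = -3*x**2 - 2*x*y - 2*x - 2*y**2.
  f_y = -x**2 - 4*x*y + 6*y**2 + 2*y.
Scan x_0 ∈ {−4, ..., 4}. For each x_0, f_y(x_0, y) is a polynomial in y; find its integer roots y ∈ {−4, ..., 4}, then test f_x and f at those candidates.
  x = -4: f_y(-4, y) = 6*y**2 + 18*y - 16; no integer root y with |y| ≤ 4.
  x = -3: f_y(-3, y) = 6*y**2 + 14*y - 9; no integer root y with |y| ≤ 4.
  x = -2: f_y(-2, y) = 6*y**2 + 10*y - 4; vanishes at y ∈ {-2}. (-2, -2): f_x = -24 ≠ 0.
  x = -1: f_y(-1, y) = 6*y**2 + 6*y - 1; no integer root y with |y| ≤ 4.
  x = 0: f_y(0, y) = 6*y**2 + 2*y; vanishes at y ∈ {0}. (0, 0): f_x = 0, f = 0 — SINGULAR.
  x = 1: f_y(1, y) = 6*y**2 - 2*y - 1; no integer root y with |y| ≤ 4.
  x = 2: f_y(2, y) = 6*y**2 - 6*y - 4; no integer root y with |y| ≤ 4.
  x = 3: f_y(3, y) = 6*y**2 - 10*y - 9; no integer root y with |y| ≤ 4.
  x = 4: f_y(4, y) = 6*y**2 - 14*y - 16; no integer root y with |y| ≤ 4.
Only singular point on the grid: (0, 0).
Classify: substitute x = 0 + u, y = 0 + v and expand: f = -u**3 - u**2*v - u**2 - 2*u*v**2 + 2*v**3 + v**2.
No constant or linear terms (consistent with a singular point). Quadratic part: -u**2 + v**2. Cubic part: -u**3 - u**2*v - 2*u*v**2 + 2*v**3.
The quadratic part v**2 - u**2 = (v − u)(v + u) splits into two distinct linear factors, so there are two distinct tangent lines y − 0 = ±(x − 0) — this is a node (ordinary double point).
Classification: node.


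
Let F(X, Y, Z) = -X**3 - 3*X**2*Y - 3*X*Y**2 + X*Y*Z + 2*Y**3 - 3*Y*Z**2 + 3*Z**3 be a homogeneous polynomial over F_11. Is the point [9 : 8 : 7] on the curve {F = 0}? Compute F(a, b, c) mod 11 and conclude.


F(9,8,7) ≡ 5 (mod 11); P is NOT on the curve.

Evaluate F(9, 8, 7) term-by-term (mod 11).
  -X**3 ↦ -1·729·1·1 = -729
  -3*X**2*Y ↦ -3·81·8·1 = -1944
  -3*X*Y**2 ↦ -3·9·64·1 = -1728
  X*Y*Z ↦ 1·9·8·7 = 504
  2*Y**3 ↦ 2·1·512·1 = 1024
  -3*Y*Z**2 ↦ -3·1·8·49 = -1176
  3*Z**3 ↦ 3·1·1·343 = 1029
Sum: F(9, 8, 7) = (-729) + (-1944) + (-1728) + (504) + (1024) + (-1176) + (1029) = -3020.
Reducing mod 11: -3020 ≡ 5 (mod 11).
Since F(a, b, c) ≡ 5 ≠ 0 (mod 11), P does NOT lie on the curve.


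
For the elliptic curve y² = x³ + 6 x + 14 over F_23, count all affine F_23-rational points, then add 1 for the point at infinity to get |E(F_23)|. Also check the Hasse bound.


Affine points = {(3, 6), (3, 17), (5, 10), (5, 13), (6, 6), (6, 17), (7, 10), (7, 13), (10, 4), (10, 19), (11, 10), (11, 13), (13, 9), (13, 14), (14, 6), (14, 17), (15, 11), (15, 12), (19, 8), (19, 15)}; affine count = 20; |E(F_23)| = 21.

Discriminant check: Δ ∝ 4a³ + 27b² = 4·6³ + 27·14² = 4·216 + 27·196 ≡ 15 (mod 23). Nonzero ⇒ E is nonsingular.
For each x ∈ F_23, compute rhs = x³ + 6·x + 14 mod 23, then count y ∈ F_23 with y² ≡ rhs.
  x = 0: rhs = 14, matching y values: none (0 points).
  x = 1: rhs = 21, matching y values: none (0 points).
  x = 2: rhs = 11, matching y values: none (0 points).
  x = 3: rhs = 13, matching y values: 6, 17 (2 points).
  x = 4: rhs = 10, matching y values: none (0 points).
  x = 5: rhs = 8, matching y values: 10, 13 (2 points).
  x = 6: rhs = 13, matching y values: 6, 17 (2 points).
  x = 7: rhs = 8, matching y values: 10, 13 (2 points).
  x = 8: rhs = 22, matching y values: none (0 points).
  x = 9: rhs = 15, matching y values: none (0 points).
  x = 10: rhs = 16, matching y values: 4, 19 (2 points).
  x = 11: rhs = 8, matching y values: 10, 13 (2 points).
  x = 12: rhs = 20, matching y values: none (0 points).
  x = 13: rhs = 12, matching y values: 9, 14 (2 points).
  x = 14: rhs = 13, matching y values: 6, 17 (2 points).
  x = 15: rhs = 6, matching y values: 11, 12 (2 points).
  x = 16: rhs = 20, matching y values: none (0 points).
  x = 17: rhs = 15, matching y values: none (0 points).
  x = 18: rhs = 20, matching y values: none (0 points).
  x = 19: rhs = 18, matching y values: 8, 15 (2 points).
  x = 20: rhs = 15, matching y values: none (0 points).
  x = 21: rhs = 17, matching y values: none (0 points).
  x = 22: rhs = 7, matching y values: none (0 points).
Total affine count: 20.
Full point count |E(F_23)| = 20 + 1 = 21.
Hasse bound: |21 − (23+1)| = |-3| = 3 ≤ 2√23 ≈ 9.5917 ✓.


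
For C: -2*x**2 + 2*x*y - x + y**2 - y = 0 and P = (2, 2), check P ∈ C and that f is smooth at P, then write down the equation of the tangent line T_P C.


Tangent line at P: -5*x + 7*y - 4 = 0.

Step 1: f(2, 2) = 0, so P lies on C.
Step 2: partial derivatives
  f_x(x, y) = -4*x + 2*y - 1, f_y(x, y) = 2*x + 2*y - 1.
  f_x(P) = -5, f_y(P) = 7 (gradient nonzero, so P is smooth).
Step 3: tangent line at P: -5·(x − 2) + 7·(y − 2) = 0.
Expanding: -5*x + 7*y - 4 = 0.


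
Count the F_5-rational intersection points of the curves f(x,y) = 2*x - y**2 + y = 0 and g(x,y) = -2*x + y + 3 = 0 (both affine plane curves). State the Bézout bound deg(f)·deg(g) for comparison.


Common zeros: {(1, 4), (3, 3)}; count = 2; Bézout bound = 2.

deg(f) = 2, deg(g) = 1, so Bézout bound = 2.
Scan x ∈ F_5. For each x, list the y ∈ F_5 with f(x, y) ≡ 0 and those with g(x, y) ≡ 0 (mod 5); the common zeros in that column are the intersection.
  x = 0: f ≡ 0 at y ∈ {0, 1}; g ≡ 0 at y ∈ {2}; common: ∅.
  x = 1: f ≡ 0 at y ∈ {2, 4}; g ≡ 0 at y ∈ {4}; common: {4}.
  x = 2: f ≡ 0 at y ∈ ∅; g ≡ 0 at y ∈ {1}; common: ∅.
  x = 3: f ≡ 0 at y ∈ {3}; g ≡ 0 at y ∈ {3}; common: {3}.
  x = 4: f ≡ 0 at y ∈ ∅; g ≡ 0 at y ∈ {0}; common: ∅.
Collecting: common zeros = {(1, 4), (3, 3)}, so the count is 2.
Comparison with the Bézout bound: 2 ≤ 2 = deg(f)·deg(g), as expected for curves with no common component (the bound is attained).


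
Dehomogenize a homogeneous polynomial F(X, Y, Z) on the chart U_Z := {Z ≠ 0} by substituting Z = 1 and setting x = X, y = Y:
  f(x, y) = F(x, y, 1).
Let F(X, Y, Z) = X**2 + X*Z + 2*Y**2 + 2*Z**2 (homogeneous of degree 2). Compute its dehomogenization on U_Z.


f(x, y) = x**2 + x + 2*y**2 + 2

On U_Z we set Z = 1. Each monomial c·X^i·Y^j·Z^k in F becomes c·x^i·y^j·1^k = c·x^i·y^j.
Substituting Z = 1: F(X, Y, 1) = x**2 + x + 2*y**2 + 2.
Note: deg(f) ≤ deg(F) = 2; strict inequality happens when F is divisible by Z (lost terms).


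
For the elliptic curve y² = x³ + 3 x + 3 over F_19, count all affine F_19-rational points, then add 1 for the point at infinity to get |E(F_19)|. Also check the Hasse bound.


Affine points = {(1, 8), (1, 11), (2, 6), (2, 13), (3, 1), (3, 18), (6, 3), (6, 16), (7, 5), (7, 14), (8, 8), (8, 11), (10, 8), (10, 11), (12, 0), (13, 4), (13, 15), (16, 9), (16, 10)}; affine count = 19; |E(F_19)| = 20.

Discriminant check: Δ ∝ 4a³ + 27b² = 4·3³ + 27·3² = 4·27 + 27·9 ≡ 9 (mod 19). Nonzero ⇒ E is nonsingular.
For each x ∈ F_19, compute rhs = x³ + 3·x + 3 mod 19, then count y ∈ F_19 with y² ≡ rhs.
  x = 0: rhs = 3, matching y values: none (0 points).
  x = 1: rhs = 7, matching y values: 8, 11 (2 points).
  x = 2: rhs = 17, matching y values: 6, 13 (2 points).
  x = 3: rhs = 1, matching y values: 1, 18 (2 points).
  x = 4: rhs = 3, matching y values: none (0 points).
  x = 5: rhs = 10, matching y values: none (0 points).
  x = 6: rhs = 9, matching y values: 3, 16 (2 points).
  x = 7: rhs = 6, matching y values: 5, 14 (2 points).
  x = 8: rhs = 7, matching y values: 8, 11 (2 points).
  x = 9: rhs = 18, matching y values: none (0 points).
  x = 10: rhs = 7, matching y values: 8, 11 (2 points).
  x = 11: rhs = 18, matching y values: none (0 points).
  x = 12: rhs = 0, matching y values: 0 (1 points).
  x = 13: rhs = 16, matching y values: 4, 15 (2 points).
  x = 14: rhs = 15, matching y values: none (0 points).
  x = 15: rhs = 3, matching y values: none (0 points).
  x = 16: rhs = 5, matching y values: 9, 10 (2 points).
  x = 17: rhs = 8, matching y values: none (0 points).
  x = 18: rhs = 18, matching y values: none (0 points).
Total affine count: 19.
Full point count |E(F_19)| = 19 + 1 = 20.
Hasse bound: |20 − (19+1)| = |0| = 0 ≤ 2√19 ≈ 8.7178 ✓.


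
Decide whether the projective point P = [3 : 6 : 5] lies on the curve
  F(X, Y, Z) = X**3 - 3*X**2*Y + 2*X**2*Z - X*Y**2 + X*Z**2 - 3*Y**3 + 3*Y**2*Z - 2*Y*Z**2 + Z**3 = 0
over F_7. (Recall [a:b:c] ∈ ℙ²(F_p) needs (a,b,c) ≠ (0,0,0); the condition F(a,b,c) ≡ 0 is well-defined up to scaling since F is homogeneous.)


F(3,6,5) ≡ 3 (mod 7); P is NOT on the curve.

Evaluate F(3, 6, 5) term-by-term (mod 7).
  X**3 ↦ 1·27·1·1 = 27
  -3*X**2*Y ↦ -3·9·6·1 = -162
  2*X**2*Z ↦ 2·9·1·5 = 90
  -X*Y**2 ↦ -1·3·36·1 = -108
  X*Z**2 ↦ 1·3·1·25 = 75
  -3*Y**3 ↦ -3·1·216·1 = -648
  3*Y**2*Z ↦ 3·1·36·5 = 540
  -2*Y*Z**2 ↦ -2·1·6·25 = -300
  Z**3 ↦ 1·1·1·125 = 125
Sum: F(3, 6, 5) = (27) + (-162) + (90) + (-108) + (75) + (-648) + (540) + (-300) + (125) = -361.
Reducing mod 7: -361 ≡ 3 (mod 7).
Since F(a, b, c) ≡ 3 ≠ 0 (mod 7), P does NOT lie on the curve.


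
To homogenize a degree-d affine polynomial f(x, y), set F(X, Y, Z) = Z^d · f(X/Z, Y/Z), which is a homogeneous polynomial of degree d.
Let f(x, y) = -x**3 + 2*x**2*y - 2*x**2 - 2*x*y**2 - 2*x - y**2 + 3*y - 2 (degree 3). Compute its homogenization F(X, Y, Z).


F(X, Y, Z) = -X**3 + 2*X**2*Y - 2*X**2*Z - 2*X*Y**2 - 2*X*Z**2 - Y**2*Z + 3*Y*Z**2 - 2*Z**3

deg(f) = 3.
Substitute x = X/Z, y = Y/Z into f, then multiply by Z^3.
  monomial -1·x^3·y^0 ↦ -1·X^3·Y^0·Z^0.
  monomial 2·x^2·y^1 ↦ 2·X^2·Y^1·Z^0.
  monomial -2·x^2·y^0 ↦ -2·X^2·Y^0·Z^1.
  monomial -2·x^1·y^2 ↦ -2·X^1·Y^2·Z^0.
  monomial -2·x^1·y^0 ↦ -2·X^1·Y^0·Z^2.
  monomial -1·x^0·y^2 ↦ -1·X^0·Y^2·Z^1.
  monomial 3·x^0·y^1 ↦ 3·X^0·Y^1·Z^2.
  monomial -2·x^0·y^0 ↦ -2·X^0·Y^0·Z^3.
Collecting: F(X, Y, Z) = -X**3 + 2*X**2*Y - 2*X**2*Z - 2*X*Y**2 - 2*X*Z**2 - Y**2*Z + 3*Y*Z**2 - 2*Z**3.


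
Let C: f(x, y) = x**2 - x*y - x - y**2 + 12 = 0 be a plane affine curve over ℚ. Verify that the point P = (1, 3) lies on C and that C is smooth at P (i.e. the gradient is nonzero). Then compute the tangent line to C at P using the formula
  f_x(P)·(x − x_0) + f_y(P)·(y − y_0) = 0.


Tangent line at P: -2*x - 7*y + 23 = 0.

Step 1: f(1, 3) = 0, so P lies on C.
Step 2: partial derivatives
  f_x(x, y) = 2*x - y - 1, f_y(x, y) = -x - 2*y.
  f_x(P) = -2, f_y(P) = -7 (gradient nonzero, so P is smooth).
Step 3: tangent line at P: -2·(x − 1) + -7·(y − 3) = 0.
Expanding: -2*x - 7*y + 23 = 0.


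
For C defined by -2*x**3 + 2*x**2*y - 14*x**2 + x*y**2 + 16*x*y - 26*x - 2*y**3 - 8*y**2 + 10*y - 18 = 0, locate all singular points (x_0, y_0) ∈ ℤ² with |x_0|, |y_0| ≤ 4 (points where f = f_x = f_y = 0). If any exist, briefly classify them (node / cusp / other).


Singular points: {(-3, -2)}; classification: cusp.

Compute partial derivatives:
  f_x = -6*x**2 + 4*x*y - 28*x + y**2 + 16*y - 26.
  f_y = 2*x**2 + 2*x*y + 16*x - 6*y**2 - 16*y + 10.
Scan x_0 ∈ {−4, ..., 4}. For each x_0, f_y(x_0, y) is a polynomial in y; find its integer roots y ∈ {−4, ..., 4}, then test f_x and f at those candidates.
  x = -4: f_y(-4, y) = -6*y**2 - 24*y - 22; no integer root y with |y| ≤ 4.
  x = -3: f_y(-3, y) = -6*y**2 - 22*y - 20; vanishes at y ∈ {-2}. (-3, -2): f_x = 0, f = 0 — SINGULAR.
  x = -2: f_y(-2, y) = -6*y**2 - 20*y - 14; vanishes at y ∈ {-1}. (-2, -1): f_x = -1 ≠ 0.
  x = -1: f_y(-1, y) = -6*y**2 - 18*y - 4; no integer root y with |y| ≤ 4.
  x = 0: f_y(0, y) = -6*y**2 - 16*y + 10; no integer root y with |y| ≤ 4.
  x = 1: f_y(1, y) = -6*y**2 - 14*y + 28; no integer root y with |y| ≤ 4.
  x = 2: f_y(2, y) = -6*y**2 - 12*y + 50; no integer root y with |y| ≤ 4.
  x = 3: f_y(3, y) = -6*y**2 - 10*y + 76; no integer root y with |y| ≤ 4.
  x = 4: f_y(4, y) = -6*y**2 - 8*y + 106; no integer root y with |y| ≤ 4.
Only singular point on the grid: (-3, -2).
Classify: substitute x = -3 + u, y = -2 + v and expand: f = -2*u**3 + 2*u**2*v + u*v**2 - 2*v**3 + v**2.
No constant or linear terms (consistent with a singular point). Quadratic part: v**2. Cubic part: -2*u**3 + 2*u**2*v + u*v**2 - 2*v**3.
The quadratic part v**2 is a perfect square, so there is a single (double) tangent line v = 0, i.e. y = -2. Restricting the cubic part to that line (v = 0) leaves -2*u**3 ≠ 0, so f is not divisible by v and the branch is v² ≈ 2*u**3 to lowest order — this is a cusp.
Classification: cusp.


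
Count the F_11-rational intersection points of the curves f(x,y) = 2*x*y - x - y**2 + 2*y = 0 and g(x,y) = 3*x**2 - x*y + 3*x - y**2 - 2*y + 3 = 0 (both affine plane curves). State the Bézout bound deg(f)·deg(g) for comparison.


Common zeros: ∅; count = 0; Bézout bound = 4.

deg(f) = 2, deg(g) = 2, so Bézout bound = 4.
Scan x ∈ F_11. For each x, list the y ∈ F_11 with f(x, y) ≡ 0 and those with g(x, y) ≡ 0 (mod 11); the common zeros in that column are the intersection.
  x = 0: f ≡ 0 at y ∈ {0, 2}; g ≡ 0 at y ∈ {1, 8}; common: ∅.
  x = 1: f ≡ 0 at y ∈ {7, 8}; g ≡ 0 at y ∈ {9, 10}; common: ∅.
  x = 2: f ≡ 0 at y ∈ ∅; g ≡ 0 at y ∈ {3, 4}; common: ∅.
  x = 3: f ≡ 0 at y ∈ ∅; g ≡ 0 at y ∈ {1, 5}; common: ∅.
  x = 4: f ≡ 0 at y ∈ ∅; g ≡ 0 at y ∈ ∅; common: ∅.
  x = 5: f ≡ 0 at y ∈ {3, 9}; g ≡ 0 at y ∈ {5, 10}; common: ∅.
  x = 6: f ≡ 0 at y ∈ ∅; g ≡ 0 at y ∈ ∅; common: ∅.
  x = 7: f ≡ 0 at y ∈ ∅; g ≡ 0 at y ∈ ∅; common: ∅.
  x = 8: f ≡ 0 at y ∈ ∅; g ≡ 0 at y ∈ ∅; common: ∅.
  x = 9: f ≡ 0 at y ∈ {4, 5}; g ≡ 0 at y ∈ {3, 8}; common: ∅.
  x = 10: f ≡ 0 at y ∈ {1, 10}; g ≡ 0 at y ∈ ∅; common: ∅.
Collecting: common zeros = ∅, so the count is 0.
Comparison with the Bézout bound: 0 ≤ 4 = deg(f)·deg(g), as expected for curves with no common component (the affine F_11-count falls short of the bound because intersections may lie at infinity, over extension fields, or carry multiplicity).


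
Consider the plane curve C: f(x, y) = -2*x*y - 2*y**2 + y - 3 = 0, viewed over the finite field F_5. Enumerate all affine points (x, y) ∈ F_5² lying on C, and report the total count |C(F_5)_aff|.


Affine F_5-points: {(2, 3), (3, 1), (3, 4), (4, 2)}; count = 4.

For each of the 25 pairs (x, y) ∈ F_5², evaluate f(x, y) mod 5. Record the zeros.
  x = 0: [0↦2, 1↦1, 2↦1, 3↦2, 4↦4]  zeros at y ∈ ∅
  x = 1: [0↦2, 1↦4, 2↦2, 3↦1, 4↦1]  zeros at y ∈ ∅
  x = 2: [0↦2, 1↦2, 2↦3, 3↦0, 4↦3]  zeros at y ∈ {3}
  x = 3: [0↦2, 1↦0, 2↦4, 3↦4, 4↦0]  zeros at y ∈ {1, 4}
  x = 4: [0↦2, 1↦3, 2↦0, 3↦3, 4↦2]  zeros at y ∈ {2}
Collecting zeros: affine points = {(2, 3), (3, 1), (3, 4), (4, 2)}.
Total count |C(F_5)_aff| = 4.


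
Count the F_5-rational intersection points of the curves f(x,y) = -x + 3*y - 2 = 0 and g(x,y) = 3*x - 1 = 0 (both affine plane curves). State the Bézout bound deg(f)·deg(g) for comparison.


Common zeros: {(2, 3)}; count = 1; Bézout bound = 1.

deg(f) = 1, deg(g) = 1, so Bézout bound = 1.
Scan x ∈ F_5. For each x, list the y ∈ F_5 with f(x, y) ≡ 0 and those with g(x, y) ≡ 0 (mod 5); the common zeros in that column are the intersection.
  x = 0: f ≡ 0 at y ∈ {4}; g ≡ 0 at y ∈ ∅; common: ∅.
  x = 1: f ≡ 0 at y ∈ {1}; g ≡ 0 at y ∈ ∅; common: ∅.
  x = 2: f ≡ 0 at y ∈ {3}; g ≡ 0 at y ∈ {0, 1, 2, 3, 4}; common: {3}.
  x = 3: f ≡ 0 at y ∈ {0}; g ≡ 0 at y ∈ ∅; common: ∅.
  x = 4: f ≡ 0 at y ∈ {2}; g ≡ 0 at y ∈ ∅; common: ∅.
Collecting: common zeros = {(2, 3)}, so the count is 1.
Comparison with the Bézout bound: 1 ≤ 1 = deg(f)·deg(g), as expected for curves with no common component (the bound is attained).


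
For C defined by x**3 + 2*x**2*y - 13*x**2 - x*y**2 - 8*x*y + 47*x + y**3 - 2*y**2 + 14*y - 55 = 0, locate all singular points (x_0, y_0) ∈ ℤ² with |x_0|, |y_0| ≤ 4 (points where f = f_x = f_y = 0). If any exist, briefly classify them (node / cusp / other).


Singular points: {(3, 2)}; classification: cusp.

Compute partial derivatives:
  f_x = 3*x**2 + 4*x*y - 26*x - y**2 - 8*y + 47.
  f_y = 2*x**2 - 2*x*y - 8*x + 3*y**2 - 4*y + 14.
Scan x_0 ∈ {−4, ..., 4}. For each x_0, f_y(x_0, y) is a polynomial in y; find its integer roots y ∈ {−4, ..., 4}, then test f_x and f at those candidates.
  x = -4: f_y(-4, y) = 3*y**2 + 4*y + 78; no integer root y with |y| ≤ 4.
  x = -3: f_y(-3, y) = 3*y**2 + 2*y + 56; no integer root y with |y| ≤ 4.
  x = -2: f_y(-2, y) = 3*y**2 + 38; no integer root y with |y| ≤ 4.
  x = -1: f_y(-1, y) = 3*y**2 - 2*y + 24; no integer root y with |y| ≤ 4.
  x = 0: f_y(0, y) = 3*y**2 - 4*y + 14; no integer root y with |y| ≤ 4.
  x = 1: f_y(1, y) = 3*y**2 - 6*y + 8; no integer root y with |y| ≤ 4.
  x = 2: f_y(2, y) = 3*y**2 - 8*y + 6; no integer root y with |y| ≤ 4.
  x = 3: f_y(3, y) = 3*y**2 - 10*y + 8; vanishes at y ∈ {2}. (3, 2): f_x = 0, f = 0 — SINGULAR.
  x = 4: f_y(4, y) = 3*y**2 - 12*y + 14; no integer root y with |y| ≤ 4.
Only singular point on the grid: (3, 2).
Classify: substitute x = 3 + u, y = 2 + v and expand: f = u**3 + 2*u**2*v - u*v**2 + v**3 + v**2.
No constant or linear terms (consistent with a singular point). Quadratic part: v**2. Cubic part: u**3 + 2*u**2*v - u*v**2 + v**3.
The quadratic part v**2 is a perfect square, so there is a single (double) tangent line v = 0, i.e. y = 2. Restricting the cubic part to that line (v = 0) leaves u**3 ≠ 0, so f is not divisible by v and the branch is v² ≈ -u**3 to lowest order — this is a cusp.
Classification: cusp.


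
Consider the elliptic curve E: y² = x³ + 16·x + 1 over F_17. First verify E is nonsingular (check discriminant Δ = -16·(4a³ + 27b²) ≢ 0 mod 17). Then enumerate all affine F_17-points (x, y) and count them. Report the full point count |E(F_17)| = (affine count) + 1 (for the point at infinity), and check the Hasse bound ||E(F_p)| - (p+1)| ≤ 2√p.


Affine points = {(0, 1), (0, 16), (1, 1), (1, 16), (3, 5), (3, 12), (5, 6), (5, 11), (12, 0), (13, 3), (13, 14), (16, 1), (16, 16)}; affine count = 13; |E(F_17)| = 14.

Discriminant check: Δ ∝ 4a³ + 27b² = 4·16³ + 27·1² = 4·4096 + 27·1 ≡ 6 (mod 17). Nonzero ⇒ E is nonsingular.
For each x ∈ F_17, compute rhs = x³ + 16·x + 1 mod 17, then count y ∈ F_17 with y² ≡ rhs.
  x = 0: rhs = 1, matching y values: 1, 16 (2 points).
  x = 1: rhs = 1, matching y values: 1, 16 (2 points).
  x = 2: rhs = 7, matching y values: none (0 points).
  x = 3: rhs = 8, matching y values: 5, 12 (2 points).
  x = 4: rhs = 10, matching y values: none (0 points).
  x = 5: rhs = 2, matching y values: 6, 11 (2 points).
  x = 6: rhs = 7, matching y values: none (0 points).
  x = 7: rhs = 14, matching y values: none (0 points).
  x = 8: rhs = 12, matching y values: none (0 points).
  x = 9: rhs = 7, matching y values: none (0 points).
  x = 10: rhs = 5, matching y values: none (0 points).
  x = 11: rhs = 12, matching y values: none (0 points).
  x = 12: rhs = 0, matching y values: 0 (1 points).
  x = 13: rhs = 9, matching y values: 3, 14 (2 points).
  x = 14: rhs = 11, matching y values: none (0 points).
  x = 15: rhs = 12, matching y values: none (0 points).
  x = 16: rhs = 1, matching y values: 1, 16 (2 points).
Total affine count: 13.
Full point count |E(F_17)| = 13 + 1 = 14.
Hasse bound: |14 − (17+1)| = |-4| = 4 ≤ 2√17 ≈ 8.2462 ✓.


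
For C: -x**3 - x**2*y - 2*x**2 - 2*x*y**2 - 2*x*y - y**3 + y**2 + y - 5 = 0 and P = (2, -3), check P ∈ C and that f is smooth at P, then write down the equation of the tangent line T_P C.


Tangent line at P: -20*x - 16*y - 8 = 0.

Step 1: f(2, -3) = 0, so P lies on C.
Step 2: partial derivatives
  f_x(x, y) = -3*x**2 - 2*x*y - 4*x - 2*y**2 - 2*y, f_y(x, y) = -x**2 - 4*x*y - 2*x - 3*y**2 + 2*y + 1.
  f_x(P) = -20, f_y(P) = -16 (gradient nonzero, so P is smooth).
Step 3: tangent line at P: -20·(x − 2) + -16·(y − -3) = 0.
Expanding: -20*x - 16*y - 8 = 0.


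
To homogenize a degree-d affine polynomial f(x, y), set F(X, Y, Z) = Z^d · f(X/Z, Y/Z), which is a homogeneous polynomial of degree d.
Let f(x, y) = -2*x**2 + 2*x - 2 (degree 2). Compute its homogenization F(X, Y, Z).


F(X, Y, Z) = -2*X**2 + 2*X*Z - 2*Z**2

deg(f) = 2.
Substitute x = X/Z, y = Y/Z into f, then multiply by Z^2.
  monomial -2·x^2·y^0 ↦ -2·X^2·Y^0·Z^0.
  monomial 2·x^1·y^0 ↦ 2·X^1·Y^0·Z^1.
  monomial -2·x^0·y^0 ↦ -2·X^0·Y^0·Z^2.
Collecting: F(X, Y, Z) = -2*X**2 + 2*X*Z - 2*Z**2.


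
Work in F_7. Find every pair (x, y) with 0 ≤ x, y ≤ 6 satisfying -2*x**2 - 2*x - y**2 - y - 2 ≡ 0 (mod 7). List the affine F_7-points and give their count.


Affine F_7-points: {(0, 3), (2, 0), (2, 6), (3, 1), (3, 5), (4, 0), (4, 6), (6, 3)}; count = 8.

For each of the 49 pairs (x, y) ∈ F_7², evaluate f(x, y) mod 7. Record the zeros.
  x = 0: [0↦5, 1↦3, 2↦6, 3↦0, 4↦6, 5↦3, 6↦5]  zeros at y ∈ {3}
  x = 1: [0↦1, 1↦6, 2↦2, 3↦3, 4↦2, 5↦6, 6↦1]  zeros at y ∈ ∅
  x = 2: [0↦0, 1↦5, 2↦1, 3↦2, 4↦1, 5↦5, 6↦0]  zeros at y ∈ {0, 6}
  x = 3: [0↦2, 1↦0, 2↦3, 3↦4, 4↦3, 5↦0, 6↦2]  zeros at y ∈ {1, 5}
  x = 4: [0↦0, 1↦5, 2↦1, 3↦2, 4↦1, 5↦5, 6↦0]  zeros at y ∈ {0, 6}
  x = 5: [0↦1, 1↦6, 2↦2, 3↦3, 4↦2, 5↦6, 6↦1]  zeros at y ∈ ∅
  x = 6: [0↦5, 1↦3, 2↦6, 3↦0, 4↦6, 5↦3, 6↦5]  zeros at y ∈ {3}
Collecting zeros: affine points = {(0, 3), (2, 0), (2, 6), (3, 1), (3, 5), (4, 0), (4, 6), (6, 3)}.
Total count |C(F_7)_aff| = 8.


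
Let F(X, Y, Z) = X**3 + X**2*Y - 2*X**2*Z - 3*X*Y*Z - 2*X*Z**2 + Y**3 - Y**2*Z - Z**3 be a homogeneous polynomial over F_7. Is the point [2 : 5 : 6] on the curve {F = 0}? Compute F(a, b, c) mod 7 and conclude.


F(2,5,6) ≡ 3 (mod 7); P is NOT on the curve.

Evaluate F(2, 5, 6) term-by-term (mod 7).
  X**3 ↦ 1·8·1·1 = 8
  X**2*Y ↦ 1·4·5·1 = 20
  -2*X**2*Z ↦ -2·4·1·6 = -48
  -3*X*Y*Z ↦ -3·2·5·6 = -180
  -2*X*Z**2 ↦ -2·2·1·36 = -144
  Y**3 ↦ 1·1·125·1 = 125
  -Y**2*Z ↦ -1·1·25·6 = -150
  -Z**3 ↦ -1·1·1·216 = -216
Sum: F(2, 5, 6) = (8) + (20) + (-48) + (-180) + (-144) + (125) + (-150) + (-216) = -585.
Reducing mod 7: -585 ≡ 3 (mod 7).
Since F(a, b, c) ≡ 3 ≠ 0 (mod 7), P does NOT lie on the curve.


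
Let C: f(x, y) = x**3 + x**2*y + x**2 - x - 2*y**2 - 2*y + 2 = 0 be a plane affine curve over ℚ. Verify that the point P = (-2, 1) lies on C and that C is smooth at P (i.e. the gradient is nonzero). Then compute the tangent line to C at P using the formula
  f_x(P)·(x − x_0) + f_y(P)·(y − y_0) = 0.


Tangent line at P: 3*x - 2*y + 8 = 0.

Step 1: f(-2, 1) = 0, so P lies on C.
Step 2: partial derivatives
  f_x(x, y) = 3*x**2 + 2*x*y + 2*x - 1, f_y(x, y) = x**2 - 4*y - 2.
  f_x(P) = 3, f_y(P) = -2 (gradient nonzero, so P is smooth).
Step 3: tangent line at P: 3·(x − -2) + -2·(y − 1) = 0.
Expanding: 3*x - 2*y + 8 = 0.


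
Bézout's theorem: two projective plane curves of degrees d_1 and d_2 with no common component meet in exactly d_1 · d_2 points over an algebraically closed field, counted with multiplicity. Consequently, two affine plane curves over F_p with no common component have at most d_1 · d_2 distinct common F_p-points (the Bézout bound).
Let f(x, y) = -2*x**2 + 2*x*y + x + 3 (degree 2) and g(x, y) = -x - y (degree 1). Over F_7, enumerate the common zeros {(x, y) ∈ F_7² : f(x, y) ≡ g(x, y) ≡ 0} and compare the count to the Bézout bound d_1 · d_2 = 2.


Common zeros: {(1, 6)}; count = 1; Bézout bound = 2.

deg(f) = 2, deg(g) = 1, so Bézout bound = 2.
Scan x ∈ F_7. For each x, list the y ∈ F_7 with f(x, y) ≡ 0 and those with g(x, y) ≡ 0 (mod 7); the common zeros in that column are the intersection.
  x = 0: f ≡ 0 at y ∈ ∅; g ≡ 0 at y ∈ {0}; common: ∅.
  x = 1: f ≡ 0 at y ∈ {6}; g ≡ 0 at y ∈ {6}; common: {6}.
  x = 2: f ≡ 0 at y ∈ {6}; g ≡ 0 at y ∈ {5}; common: ∅.
  x = 3: f ≡ 0 at y ∈ {2}; g ≡ 0 at y ∈ {4}; common: ∅.
  x = 4: f ≡ 0 at y ∈ {4}; g ≡ 0 at y ∈ {3}; common: ∅.
  x = 5: f ≡ 0 at y ∈ {0}; g ≡ 0 at y ∈ {2}; common: ∅.
  x = 6: f ≡ 0 at y ∈ {0}; g ≡ 0 at y ∈ {1}; common: ∅.
Collecting: common zeros = {(1, 6)}, so the count is 1.
Comparison with the Bézout bound: 1 ≤ 2 = deg(f)·deg(g), as expected for curves with no common component (the affine F_7-count falls short of the bound because intersections may lie at infinity, over extension fields, or carry multiplicity).


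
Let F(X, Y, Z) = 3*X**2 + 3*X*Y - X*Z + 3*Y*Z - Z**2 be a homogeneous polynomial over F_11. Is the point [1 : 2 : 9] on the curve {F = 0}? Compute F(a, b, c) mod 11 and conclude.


F(1,2,9) ≡ 6 (mod 11); P is NOT on the curve.

Evaluate F(1, 2, 9) term-by-term (mod 11).
  3*X**2 ↦ 3·1·1·1 = 3
  3*X*Y ↦ 3·1·2·1 = 6
  -X*Z ↦ -1·1·1·9 = -9
  3*Y*Z ↦ 3·1·2·9 = 54
  -Z**2 ↦ -1·1·1·81 = -81
Sum: F(1, 2, 9) = (3) + (6) + (-9) + (54) + (-81) = -27.
Reducing mod 11: -27 ≡ 6 (mod 11).
Since F(a, b, c) ≡ 6 ≠ 0 (mod 11), P does NOT lie on the curve.
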